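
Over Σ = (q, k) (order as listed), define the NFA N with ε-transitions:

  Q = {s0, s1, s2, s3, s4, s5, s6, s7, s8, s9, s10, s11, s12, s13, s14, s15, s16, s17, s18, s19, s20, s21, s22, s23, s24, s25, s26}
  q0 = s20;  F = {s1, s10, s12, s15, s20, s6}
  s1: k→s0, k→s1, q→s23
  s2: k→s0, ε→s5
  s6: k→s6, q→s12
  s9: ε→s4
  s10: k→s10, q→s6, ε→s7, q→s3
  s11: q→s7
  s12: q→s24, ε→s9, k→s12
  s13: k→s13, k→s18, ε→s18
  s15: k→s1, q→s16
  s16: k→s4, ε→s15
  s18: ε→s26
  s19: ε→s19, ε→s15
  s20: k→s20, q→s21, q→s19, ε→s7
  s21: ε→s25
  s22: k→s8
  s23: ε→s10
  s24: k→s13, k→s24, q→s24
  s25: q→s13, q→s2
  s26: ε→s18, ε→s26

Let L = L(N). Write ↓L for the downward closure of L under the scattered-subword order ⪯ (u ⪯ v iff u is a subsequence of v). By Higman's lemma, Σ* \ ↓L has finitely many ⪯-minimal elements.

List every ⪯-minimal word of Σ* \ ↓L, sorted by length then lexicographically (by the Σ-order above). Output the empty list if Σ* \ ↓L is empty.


A = [qkqqqq].

|Q|=27, |F|=6, |δ|=40 (14 ε).
min D↑ (7 st, q0=0, F={6}): 0:q→1,k→0 1:q→1,k→2 2:q→3,k→2 3:q→4,k→3 4:q→5,k→4 5:q→6,k→5 6:q→6,k→6.
'qkqqqq': run [22, 21, 14, 12, 9, 7, 4] end={s13,s18,s24,s26} ∉↓L; 6/6 single-dels accept.
1 minimals (antichain).


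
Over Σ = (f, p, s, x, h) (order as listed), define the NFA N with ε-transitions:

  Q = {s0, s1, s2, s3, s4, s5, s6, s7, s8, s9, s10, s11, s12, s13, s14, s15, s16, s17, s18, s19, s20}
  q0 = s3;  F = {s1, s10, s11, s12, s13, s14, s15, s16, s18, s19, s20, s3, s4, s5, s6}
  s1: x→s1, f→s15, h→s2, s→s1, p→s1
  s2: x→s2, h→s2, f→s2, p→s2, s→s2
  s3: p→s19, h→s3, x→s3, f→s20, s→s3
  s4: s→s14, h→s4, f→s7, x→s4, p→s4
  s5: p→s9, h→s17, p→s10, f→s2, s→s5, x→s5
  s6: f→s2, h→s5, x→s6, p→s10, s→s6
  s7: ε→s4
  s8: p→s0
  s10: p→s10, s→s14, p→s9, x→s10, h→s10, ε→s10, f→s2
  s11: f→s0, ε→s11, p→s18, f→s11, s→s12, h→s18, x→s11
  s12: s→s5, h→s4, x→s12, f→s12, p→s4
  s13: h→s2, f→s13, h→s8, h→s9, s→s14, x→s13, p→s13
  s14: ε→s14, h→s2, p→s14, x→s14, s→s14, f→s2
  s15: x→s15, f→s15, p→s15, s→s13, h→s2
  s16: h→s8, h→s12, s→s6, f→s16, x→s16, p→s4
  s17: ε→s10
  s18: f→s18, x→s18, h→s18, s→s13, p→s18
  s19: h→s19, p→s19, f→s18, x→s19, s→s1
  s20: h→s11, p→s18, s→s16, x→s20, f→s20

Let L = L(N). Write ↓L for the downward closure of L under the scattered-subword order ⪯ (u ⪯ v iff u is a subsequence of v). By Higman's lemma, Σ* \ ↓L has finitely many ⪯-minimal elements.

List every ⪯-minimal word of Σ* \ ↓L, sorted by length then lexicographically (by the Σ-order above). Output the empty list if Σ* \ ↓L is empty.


|Q|=21, |F|=15, |δ|=92 (5 ε).
min D↑ (16 st, q0=0, F={12}): 0:f→1,p→2,s→0,x→0,h→0 1:f→1,p→3,s→4,x→1,h→5 2:f→3,p→2,s→6,x→2,h→2 3:f→3,p→3,s→7,x→3,h→3 4:f→4,p→8,s→9,x→4,h→10 5:f→5,p→3,s→10,x→5,h→3 6:f→11,p→6,s→6,x→6,h→12 7:f→7,p→7,s→13,x→7,h→12 8:f→8,p→8,s→13,x→8,h→8 9:f→12,p→14,s→9,x→9,h→15 10:f→10,p→8,s→15,x→10,h→8 11:f→11,p→11,s→7,x→11,h→12 12:f→12,p→12,s→12,x→12,h→12 13:f→12,p→13,s→13,x→13,h→12 14:f→12,p→14,s→13,x→14,h→14 15:f→12,p→14,s→15,x→15,h→14 (ε-aug+det+¬).
'psh': |S_i|=[21, 13, 8, 4] end={s0,s2,s8,s9} ∉↓L; 3/3 deletions ∈↓L.
'fssf': |S_i|=[21, 18, 14, 7, 1] end={s2} ∉↓L; 4/4 deletions ∈↓L.
'fhhsh': run [21, 18, 14, 11, 6, 4] end={s0,s2,s8,s9} — reject; 5/5 single-dels accept.
3 minimals (antichain).

min(Σ*\↓L) = [psh, fssf, fhhsh].


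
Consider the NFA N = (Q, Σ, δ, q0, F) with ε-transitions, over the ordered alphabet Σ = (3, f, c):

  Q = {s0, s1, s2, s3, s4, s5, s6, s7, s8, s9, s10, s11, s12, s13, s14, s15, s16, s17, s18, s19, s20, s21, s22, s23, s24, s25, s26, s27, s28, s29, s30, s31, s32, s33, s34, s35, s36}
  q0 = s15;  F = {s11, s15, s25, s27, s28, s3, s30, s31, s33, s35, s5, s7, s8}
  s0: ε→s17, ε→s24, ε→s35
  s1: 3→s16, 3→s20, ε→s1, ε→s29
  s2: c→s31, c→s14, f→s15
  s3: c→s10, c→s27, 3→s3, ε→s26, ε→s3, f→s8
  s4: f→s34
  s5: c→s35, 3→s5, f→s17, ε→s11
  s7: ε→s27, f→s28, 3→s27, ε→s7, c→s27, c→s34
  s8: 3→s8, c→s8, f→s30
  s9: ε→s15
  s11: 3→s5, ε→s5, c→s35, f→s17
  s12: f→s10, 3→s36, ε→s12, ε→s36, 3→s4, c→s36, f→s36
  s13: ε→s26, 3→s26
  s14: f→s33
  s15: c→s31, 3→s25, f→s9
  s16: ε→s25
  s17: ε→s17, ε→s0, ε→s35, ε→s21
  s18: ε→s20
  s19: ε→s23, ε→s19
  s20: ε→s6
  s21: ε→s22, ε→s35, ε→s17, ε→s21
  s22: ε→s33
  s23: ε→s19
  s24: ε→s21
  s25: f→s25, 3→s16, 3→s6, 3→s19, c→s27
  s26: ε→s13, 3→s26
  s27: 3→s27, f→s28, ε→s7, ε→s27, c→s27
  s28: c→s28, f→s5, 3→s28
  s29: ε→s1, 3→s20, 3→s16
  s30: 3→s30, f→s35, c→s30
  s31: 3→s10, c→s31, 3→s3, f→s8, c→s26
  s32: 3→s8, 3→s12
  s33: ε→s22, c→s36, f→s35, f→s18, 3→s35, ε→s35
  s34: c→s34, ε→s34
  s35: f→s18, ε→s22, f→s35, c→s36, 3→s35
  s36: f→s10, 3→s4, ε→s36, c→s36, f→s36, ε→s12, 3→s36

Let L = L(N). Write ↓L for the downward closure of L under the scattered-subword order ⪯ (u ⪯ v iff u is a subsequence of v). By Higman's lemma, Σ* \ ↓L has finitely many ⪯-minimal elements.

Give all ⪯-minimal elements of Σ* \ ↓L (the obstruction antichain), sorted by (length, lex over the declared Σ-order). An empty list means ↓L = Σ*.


|Q|=37, |F|=13, |δ|=112 (41 ε).
min D↑ (11 st, q0=0, F={10}): 0:3→1,f→0,c→2 1:3→1,f→1,c→3 2:3→4,f→5,c→2 3:3→3,f→6,c→3 4:3→4,f→5,c→3 5:3→5,f→7,c→5 6:3→6,f→8,c→6 7:3→7,f→9,c→7 8:3→8,f→9,c→9 9:3→9,f→9,c→10 10:3→10,f→10,c→10.
'cfffc': run [32, 26, 20, 18, 15, 5] end={s10,s12,s34,s36,s4} — reject; 5/5 single-dels accept.
'3cffcc': run [32, 29, 22, 19, 17, 11, 5] end={s10,s12,s34,s36,s4} ∉↓L; 6/6 del acc.
2 minimals (antichain).

Antichain: [cfffc, 3cffcc].


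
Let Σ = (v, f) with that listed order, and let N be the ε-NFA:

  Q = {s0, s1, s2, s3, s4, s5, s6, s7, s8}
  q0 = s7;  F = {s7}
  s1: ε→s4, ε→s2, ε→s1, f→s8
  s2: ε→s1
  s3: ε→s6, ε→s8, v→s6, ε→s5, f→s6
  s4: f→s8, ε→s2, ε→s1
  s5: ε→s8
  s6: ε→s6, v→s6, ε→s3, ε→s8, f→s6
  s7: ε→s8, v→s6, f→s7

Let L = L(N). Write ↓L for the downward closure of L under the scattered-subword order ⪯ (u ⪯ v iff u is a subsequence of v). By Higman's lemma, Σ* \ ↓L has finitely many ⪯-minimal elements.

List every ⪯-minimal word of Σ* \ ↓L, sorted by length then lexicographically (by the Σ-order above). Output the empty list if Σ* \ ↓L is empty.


|Q|=9, |F|=1, |δ|=22 (14 ε).
min D↑ (2 st, q0=0, F={1}): 0:v→1,f→0 1:v→1,f→1 [Hopcroft].
'v': run [5, 4] end={s3,s5,s6,s8} — reject; 1/1 single-dels accept.
1 minimals (antichain).

A = [v].


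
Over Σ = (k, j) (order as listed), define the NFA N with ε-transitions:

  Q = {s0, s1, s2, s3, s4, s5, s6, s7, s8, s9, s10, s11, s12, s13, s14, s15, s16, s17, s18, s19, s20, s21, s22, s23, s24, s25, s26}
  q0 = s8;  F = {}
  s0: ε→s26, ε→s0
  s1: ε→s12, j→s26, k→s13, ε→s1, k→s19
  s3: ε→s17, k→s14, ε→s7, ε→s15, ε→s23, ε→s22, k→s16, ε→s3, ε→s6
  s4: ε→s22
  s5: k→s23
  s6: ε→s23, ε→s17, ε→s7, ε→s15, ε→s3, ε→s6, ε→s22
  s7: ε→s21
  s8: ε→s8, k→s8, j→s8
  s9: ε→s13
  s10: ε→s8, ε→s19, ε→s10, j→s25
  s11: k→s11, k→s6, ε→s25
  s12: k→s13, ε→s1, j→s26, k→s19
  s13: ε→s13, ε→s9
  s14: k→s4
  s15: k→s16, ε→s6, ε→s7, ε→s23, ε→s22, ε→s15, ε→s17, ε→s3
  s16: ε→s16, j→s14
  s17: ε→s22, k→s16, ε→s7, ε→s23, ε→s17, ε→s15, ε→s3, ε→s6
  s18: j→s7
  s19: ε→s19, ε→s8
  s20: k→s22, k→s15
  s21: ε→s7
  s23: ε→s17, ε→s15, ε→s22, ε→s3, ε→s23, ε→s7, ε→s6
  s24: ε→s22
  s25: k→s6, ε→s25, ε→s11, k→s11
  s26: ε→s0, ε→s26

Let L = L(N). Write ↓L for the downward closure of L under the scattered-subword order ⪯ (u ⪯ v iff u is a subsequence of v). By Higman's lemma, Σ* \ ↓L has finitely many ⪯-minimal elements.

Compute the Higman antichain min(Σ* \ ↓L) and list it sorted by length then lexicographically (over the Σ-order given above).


min(Σ*\↓L) = [ε].

|Q|=27, |F|=0, |δ|=82 (59 ε).
min D↑ (1 st, q0=0, F={0}): 0:k→0,j→0 (ε-aug+det+¬).
ε ∈ L(D↑) ⇒ ↓L = ∅.


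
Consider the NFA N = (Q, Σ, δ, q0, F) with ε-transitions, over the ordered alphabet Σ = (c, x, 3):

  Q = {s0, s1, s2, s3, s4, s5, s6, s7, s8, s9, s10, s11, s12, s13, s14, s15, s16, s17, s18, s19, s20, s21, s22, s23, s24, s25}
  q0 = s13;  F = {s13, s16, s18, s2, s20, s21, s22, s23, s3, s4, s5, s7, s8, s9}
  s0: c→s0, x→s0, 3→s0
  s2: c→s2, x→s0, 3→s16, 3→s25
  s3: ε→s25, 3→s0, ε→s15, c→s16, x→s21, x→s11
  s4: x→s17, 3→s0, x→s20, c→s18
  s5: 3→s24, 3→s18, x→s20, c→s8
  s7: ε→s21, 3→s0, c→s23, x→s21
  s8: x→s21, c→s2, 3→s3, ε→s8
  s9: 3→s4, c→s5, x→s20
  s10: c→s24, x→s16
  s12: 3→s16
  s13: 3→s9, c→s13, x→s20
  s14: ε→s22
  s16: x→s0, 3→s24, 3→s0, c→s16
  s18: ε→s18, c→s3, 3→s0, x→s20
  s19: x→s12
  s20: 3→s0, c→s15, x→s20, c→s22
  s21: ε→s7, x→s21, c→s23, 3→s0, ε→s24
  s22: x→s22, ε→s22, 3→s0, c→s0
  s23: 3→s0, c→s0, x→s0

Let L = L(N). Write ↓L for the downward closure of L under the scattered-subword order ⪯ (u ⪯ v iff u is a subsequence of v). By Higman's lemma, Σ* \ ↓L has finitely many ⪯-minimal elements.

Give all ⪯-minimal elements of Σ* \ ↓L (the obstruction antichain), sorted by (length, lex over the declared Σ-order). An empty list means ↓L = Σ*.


|Q|=26, |F|=14, |δ|=64 (9 ε).
min D↑ (14 st, q0=0, F={4}): 0:c→0,x→1,3→2 1:c→3,x→1,3→4 2:c→5,x→1,3→6 3:c→4,x→3,3→4 4:c→4,x→4,3→4 5:c→7,x→1,3→8 6:c→8,x→1,3→4 7:c→9,x→10,3→11 8:c→11,x→1,3→4 9:c→9,x→4,3→12 10:c→13,x→10,3→4 11:c→12,x→10,3→4 12:c→12,x→4,3→4 13:c→4,x→4,3→4 [Hopcroft].
'x3': N↓-sim [20, 10, 1] end={s0} — reject; 2/2 single-dels accept.
'xcc': N↓-sim [20, 10, 4, 1] end={s0} ∉↓L; 3/3 single-dels accept.
'333': N↓-sim [20, 19, 15, 2] end={s0,s24} rej; 3/3 single-dels accept.
'3cccx': run [20, 19, 16, 13, 6, 1] end={s0} rej; 5/5 single-dels accept.
4 words, ⪯-incomp.

Antichain: [x3, xcc, 333, 3cccx].


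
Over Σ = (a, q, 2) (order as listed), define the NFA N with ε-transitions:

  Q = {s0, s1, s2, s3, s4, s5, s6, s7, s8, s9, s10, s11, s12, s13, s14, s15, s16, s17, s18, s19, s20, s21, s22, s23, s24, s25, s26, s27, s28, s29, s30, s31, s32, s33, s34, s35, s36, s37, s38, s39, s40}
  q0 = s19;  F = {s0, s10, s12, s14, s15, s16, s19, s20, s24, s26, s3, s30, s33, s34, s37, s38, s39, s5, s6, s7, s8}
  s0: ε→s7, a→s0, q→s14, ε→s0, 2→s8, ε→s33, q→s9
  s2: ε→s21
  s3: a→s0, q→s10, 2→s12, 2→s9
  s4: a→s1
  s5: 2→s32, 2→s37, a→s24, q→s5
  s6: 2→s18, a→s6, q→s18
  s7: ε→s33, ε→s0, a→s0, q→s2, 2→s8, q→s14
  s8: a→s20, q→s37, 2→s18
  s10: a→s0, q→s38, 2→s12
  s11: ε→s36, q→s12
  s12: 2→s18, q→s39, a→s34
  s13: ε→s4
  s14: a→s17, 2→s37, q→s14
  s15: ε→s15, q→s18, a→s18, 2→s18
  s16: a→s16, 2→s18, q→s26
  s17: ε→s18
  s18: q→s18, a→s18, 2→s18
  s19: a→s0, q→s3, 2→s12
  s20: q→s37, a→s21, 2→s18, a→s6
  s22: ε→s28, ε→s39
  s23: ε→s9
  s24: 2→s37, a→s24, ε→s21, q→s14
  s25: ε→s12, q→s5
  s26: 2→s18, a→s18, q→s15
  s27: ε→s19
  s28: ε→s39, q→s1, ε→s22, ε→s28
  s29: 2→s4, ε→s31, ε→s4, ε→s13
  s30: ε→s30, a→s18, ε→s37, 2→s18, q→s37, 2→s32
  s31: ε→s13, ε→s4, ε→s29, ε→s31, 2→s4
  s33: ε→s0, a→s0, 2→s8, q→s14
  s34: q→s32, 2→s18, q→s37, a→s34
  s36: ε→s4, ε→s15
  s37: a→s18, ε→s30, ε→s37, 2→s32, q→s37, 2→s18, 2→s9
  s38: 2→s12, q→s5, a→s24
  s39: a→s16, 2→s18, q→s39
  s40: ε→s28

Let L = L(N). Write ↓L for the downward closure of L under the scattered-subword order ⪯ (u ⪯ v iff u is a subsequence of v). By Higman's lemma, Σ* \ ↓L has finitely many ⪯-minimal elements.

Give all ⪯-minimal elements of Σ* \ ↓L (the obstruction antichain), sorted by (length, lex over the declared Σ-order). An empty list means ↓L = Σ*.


|Q|=41, |F|=21, |δ|=115 (34 ε).
min D↑ (19 st, q0=0, F={9}): 0:a→1,q→2,2→3 1:a→1,q→4,2→5 2:a→1,q→6,2→3 3:a→7,q→8,2→9 4:a→9,q→4,2→10 5:a→11,q→10,2→9 6:a→1,q→12,2→3 7:a→7,q→10,2→9 8:a→13,q→8,2→9 9:a→9,q→9,2→9 10:a→9,q→10,2→9 11:a→14,q→10,2→9 12:a→15,q→16,2→3 13:a→13,q→17,2→9 14:a→14,q→9,2→9 15:a→15,q→4,2→10 16:a→15,q→16,2→10 17:a→9,q→18,2→9 18:a→9,q→9,2→9 (ε-aug+det+¬).
'22': |S_i|=[27, 15, 3] end={s18,s32,s9} — reject; 2/2 single-dels accept.
'aqa': N↓-sim [27, 20, 11, 2] end={s17,s18} — reject; 3/3 del acc.
'a2aaq': N↓-sim [27, 20, 9, 8, 3, 1] end={s18} ∉↓L; 5/5 deletions ∈↓L.
'qqqa2a': |S_i|=[27, 26, 25, 18, 13, 5, 1] end={s18} ∉↓L; 6/6 deletions ∈↓L.
'qqqq2a': N↓-sim [27, 26, 25, 18, 14, 5, 1] end={s18} ∉↓L; 6/6 del acc.
'2qaqqq': run [27, 15, 9, 4, 3, 2, 1] end={s18} ∉↓L; 6/6 deletions ∈↓L.
6 words, ⪯-incomp.

min(Σ*\↓L) = [22, aqa, a2aaq, qqqa2a, qqqq2a, 2qaqqq].


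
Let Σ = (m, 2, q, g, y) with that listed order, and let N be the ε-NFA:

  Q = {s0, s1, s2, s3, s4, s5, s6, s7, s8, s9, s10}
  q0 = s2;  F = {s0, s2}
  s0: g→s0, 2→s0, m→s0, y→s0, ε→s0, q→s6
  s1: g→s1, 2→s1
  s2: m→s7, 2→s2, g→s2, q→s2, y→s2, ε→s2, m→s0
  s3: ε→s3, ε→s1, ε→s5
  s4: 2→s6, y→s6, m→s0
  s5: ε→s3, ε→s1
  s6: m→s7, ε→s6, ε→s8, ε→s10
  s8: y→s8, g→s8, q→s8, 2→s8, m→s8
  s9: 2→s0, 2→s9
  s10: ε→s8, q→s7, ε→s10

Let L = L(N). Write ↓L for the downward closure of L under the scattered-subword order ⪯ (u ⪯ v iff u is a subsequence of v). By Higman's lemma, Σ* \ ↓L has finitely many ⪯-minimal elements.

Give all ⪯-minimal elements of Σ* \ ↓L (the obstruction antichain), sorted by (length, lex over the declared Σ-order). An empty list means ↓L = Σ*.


A = [mq].

|Q|=11, |F|=2, |δ|=37 (12 ε).
min D↑ (3 st, q0=0, F={2}): 0:m→1,2→0,q→0,g→0,y→0 1:m→1,2→1,q→2,g→1,y→1 2:m→2,2→2,q→2,g→2,y→2.
'mq': run [6, 5, 4] end={s10,s6,s7,s8} — reject; 2/2 del acc.
1 obstructions.


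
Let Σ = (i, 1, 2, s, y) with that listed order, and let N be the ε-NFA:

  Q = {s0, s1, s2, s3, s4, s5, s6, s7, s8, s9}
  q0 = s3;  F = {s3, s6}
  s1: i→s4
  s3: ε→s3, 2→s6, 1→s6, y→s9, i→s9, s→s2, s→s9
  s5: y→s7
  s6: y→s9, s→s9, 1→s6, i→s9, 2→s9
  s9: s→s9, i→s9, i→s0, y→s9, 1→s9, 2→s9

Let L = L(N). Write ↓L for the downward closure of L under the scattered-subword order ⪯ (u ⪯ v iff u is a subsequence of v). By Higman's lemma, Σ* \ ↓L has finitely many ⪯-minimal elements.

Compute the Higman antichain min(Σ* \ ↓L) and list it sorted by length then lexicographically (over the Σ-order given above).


A = [i, s, y, 12, 22].

|Q|=10, |F|=2, |δ|=20 (1 ε).
min D↑ (3 st, q0=0, F={1}): 0:i→1,1→2,2→2,s→1,y→1 1:i→1,1→1,2→1,s→1,y→1 2:i→1,1→2,2→1,s→1,y→1 (ε-aug+det+¬).
'i': run [5, 2] end={s0,s9} ∉↓L; 1/1 single-dels accept.
's': N↓-sim [5, 3] end={s0,s2,s9} ∉↓L; 1/1 deletions ∈↓L.
'y': N↓-sim [5, 2] end={s0,s9} ∉↓L; 1/1 deletions ∈↓L.
'12': N↓-sim [5, 3, 2] end={s0,s9} — reject; 2/2 deletions ∈↓L.
'22': |S_i|=[5, 3, 2] end={s0,s9} rej; 2/2 single-dels accept.
5 minimals (antichain).


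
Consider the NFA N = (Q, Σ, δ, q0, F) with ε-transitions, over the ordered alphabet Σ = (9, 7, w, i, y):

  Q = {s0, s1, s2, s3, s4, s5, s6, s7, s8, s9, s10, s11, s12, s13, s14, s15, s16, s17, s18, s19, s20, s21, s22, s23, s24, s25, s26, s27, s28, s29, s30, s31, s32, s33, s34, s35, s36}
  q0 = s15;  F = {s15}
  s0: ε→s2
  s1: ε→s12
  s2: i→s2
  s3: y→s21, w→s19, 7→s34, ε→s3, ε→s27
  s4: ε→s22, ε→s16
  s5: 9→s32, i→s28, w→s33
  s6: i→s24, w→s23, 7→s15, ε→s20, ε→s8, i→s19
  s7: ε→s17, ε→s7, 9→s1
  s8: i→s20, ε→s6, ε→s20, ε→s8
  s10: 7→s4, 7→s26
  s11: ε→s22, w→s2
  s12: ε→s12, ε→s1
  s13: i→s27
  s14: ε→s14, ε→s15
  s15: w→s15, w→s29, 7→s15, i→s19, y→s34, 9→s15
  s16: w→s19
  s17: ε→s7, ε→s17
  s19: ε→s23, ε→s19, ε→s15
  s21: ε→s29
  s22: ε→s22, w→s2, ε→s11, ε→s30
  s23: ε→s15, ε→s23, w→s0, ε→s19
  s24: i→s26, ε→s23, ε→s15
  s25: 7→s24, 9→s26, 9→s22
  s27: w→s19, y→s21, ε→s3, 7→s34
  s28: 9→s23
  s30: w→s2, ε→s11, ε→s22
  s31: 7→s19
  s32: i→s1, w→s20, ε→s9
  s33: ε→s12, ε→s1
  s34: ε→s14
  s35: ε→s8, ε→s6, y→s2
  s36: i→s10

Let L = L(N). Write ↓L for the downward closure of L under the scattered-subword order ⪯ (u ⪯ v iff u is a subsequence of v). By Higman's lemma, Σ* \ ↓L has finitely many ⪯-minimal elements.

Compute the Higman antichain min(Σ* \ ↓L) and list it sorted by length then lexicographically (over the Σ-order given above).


|Q|=37, |F|=1, |δ|=81 (41 ε).
min D↑ (1 st, q0=0, F={}): 0:9→0,7→0,w→0,i→0,y→0 [Hopcroft].
L(D↑) = ∅ ⇒ ↓L = Σ*.

min(Σ*\↓L) = [].


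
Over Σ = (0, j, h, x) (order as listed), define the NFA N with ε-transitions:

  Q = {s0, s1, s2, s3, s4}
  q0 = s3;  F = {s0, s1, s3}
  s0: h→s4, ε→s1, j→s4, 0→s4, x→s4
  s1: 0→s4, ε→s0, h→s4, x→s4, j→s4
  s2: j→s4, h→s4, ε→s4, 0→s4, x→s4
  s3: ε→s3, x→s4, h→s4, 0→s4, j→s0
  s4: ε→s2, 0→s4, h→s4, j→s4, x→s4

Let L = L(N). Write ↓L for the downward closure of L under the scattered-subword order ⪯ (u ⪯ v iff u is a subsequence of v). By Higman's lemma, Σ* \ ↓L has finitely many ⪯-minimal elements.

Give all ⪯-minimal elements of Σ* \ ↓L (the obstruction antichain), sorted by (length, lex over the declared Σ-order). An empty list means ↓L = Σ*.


|Q|=5, |F|=3, |δ|=25 (5 ε).
min D↑ (3 st, q0=0, F={1}): 0:0→1,j→2,h→1,x→1 1:0→1,j→1,h→1,x→1 2:0→1,j→1,h→1,x→1 [Hopcroft].
'0': run [5, 2] end={s2,s4} ∉↓L; 1/1 deletions ∈↓L.
'h': run [5, 2] end={s2,s4} — reject; 1/1 deletions ∈↓L.
'x': N↓-sim [5, 2] end={s2,s4} rej; 1/1 single-dels accept.
'jj': |S_i|=[5, 4, 2] end={s2,s4} — reject; 2/2 del acc.
4 words, ⪯-incomp.

min(Σ*\↓L) = [0, h, x, jj].


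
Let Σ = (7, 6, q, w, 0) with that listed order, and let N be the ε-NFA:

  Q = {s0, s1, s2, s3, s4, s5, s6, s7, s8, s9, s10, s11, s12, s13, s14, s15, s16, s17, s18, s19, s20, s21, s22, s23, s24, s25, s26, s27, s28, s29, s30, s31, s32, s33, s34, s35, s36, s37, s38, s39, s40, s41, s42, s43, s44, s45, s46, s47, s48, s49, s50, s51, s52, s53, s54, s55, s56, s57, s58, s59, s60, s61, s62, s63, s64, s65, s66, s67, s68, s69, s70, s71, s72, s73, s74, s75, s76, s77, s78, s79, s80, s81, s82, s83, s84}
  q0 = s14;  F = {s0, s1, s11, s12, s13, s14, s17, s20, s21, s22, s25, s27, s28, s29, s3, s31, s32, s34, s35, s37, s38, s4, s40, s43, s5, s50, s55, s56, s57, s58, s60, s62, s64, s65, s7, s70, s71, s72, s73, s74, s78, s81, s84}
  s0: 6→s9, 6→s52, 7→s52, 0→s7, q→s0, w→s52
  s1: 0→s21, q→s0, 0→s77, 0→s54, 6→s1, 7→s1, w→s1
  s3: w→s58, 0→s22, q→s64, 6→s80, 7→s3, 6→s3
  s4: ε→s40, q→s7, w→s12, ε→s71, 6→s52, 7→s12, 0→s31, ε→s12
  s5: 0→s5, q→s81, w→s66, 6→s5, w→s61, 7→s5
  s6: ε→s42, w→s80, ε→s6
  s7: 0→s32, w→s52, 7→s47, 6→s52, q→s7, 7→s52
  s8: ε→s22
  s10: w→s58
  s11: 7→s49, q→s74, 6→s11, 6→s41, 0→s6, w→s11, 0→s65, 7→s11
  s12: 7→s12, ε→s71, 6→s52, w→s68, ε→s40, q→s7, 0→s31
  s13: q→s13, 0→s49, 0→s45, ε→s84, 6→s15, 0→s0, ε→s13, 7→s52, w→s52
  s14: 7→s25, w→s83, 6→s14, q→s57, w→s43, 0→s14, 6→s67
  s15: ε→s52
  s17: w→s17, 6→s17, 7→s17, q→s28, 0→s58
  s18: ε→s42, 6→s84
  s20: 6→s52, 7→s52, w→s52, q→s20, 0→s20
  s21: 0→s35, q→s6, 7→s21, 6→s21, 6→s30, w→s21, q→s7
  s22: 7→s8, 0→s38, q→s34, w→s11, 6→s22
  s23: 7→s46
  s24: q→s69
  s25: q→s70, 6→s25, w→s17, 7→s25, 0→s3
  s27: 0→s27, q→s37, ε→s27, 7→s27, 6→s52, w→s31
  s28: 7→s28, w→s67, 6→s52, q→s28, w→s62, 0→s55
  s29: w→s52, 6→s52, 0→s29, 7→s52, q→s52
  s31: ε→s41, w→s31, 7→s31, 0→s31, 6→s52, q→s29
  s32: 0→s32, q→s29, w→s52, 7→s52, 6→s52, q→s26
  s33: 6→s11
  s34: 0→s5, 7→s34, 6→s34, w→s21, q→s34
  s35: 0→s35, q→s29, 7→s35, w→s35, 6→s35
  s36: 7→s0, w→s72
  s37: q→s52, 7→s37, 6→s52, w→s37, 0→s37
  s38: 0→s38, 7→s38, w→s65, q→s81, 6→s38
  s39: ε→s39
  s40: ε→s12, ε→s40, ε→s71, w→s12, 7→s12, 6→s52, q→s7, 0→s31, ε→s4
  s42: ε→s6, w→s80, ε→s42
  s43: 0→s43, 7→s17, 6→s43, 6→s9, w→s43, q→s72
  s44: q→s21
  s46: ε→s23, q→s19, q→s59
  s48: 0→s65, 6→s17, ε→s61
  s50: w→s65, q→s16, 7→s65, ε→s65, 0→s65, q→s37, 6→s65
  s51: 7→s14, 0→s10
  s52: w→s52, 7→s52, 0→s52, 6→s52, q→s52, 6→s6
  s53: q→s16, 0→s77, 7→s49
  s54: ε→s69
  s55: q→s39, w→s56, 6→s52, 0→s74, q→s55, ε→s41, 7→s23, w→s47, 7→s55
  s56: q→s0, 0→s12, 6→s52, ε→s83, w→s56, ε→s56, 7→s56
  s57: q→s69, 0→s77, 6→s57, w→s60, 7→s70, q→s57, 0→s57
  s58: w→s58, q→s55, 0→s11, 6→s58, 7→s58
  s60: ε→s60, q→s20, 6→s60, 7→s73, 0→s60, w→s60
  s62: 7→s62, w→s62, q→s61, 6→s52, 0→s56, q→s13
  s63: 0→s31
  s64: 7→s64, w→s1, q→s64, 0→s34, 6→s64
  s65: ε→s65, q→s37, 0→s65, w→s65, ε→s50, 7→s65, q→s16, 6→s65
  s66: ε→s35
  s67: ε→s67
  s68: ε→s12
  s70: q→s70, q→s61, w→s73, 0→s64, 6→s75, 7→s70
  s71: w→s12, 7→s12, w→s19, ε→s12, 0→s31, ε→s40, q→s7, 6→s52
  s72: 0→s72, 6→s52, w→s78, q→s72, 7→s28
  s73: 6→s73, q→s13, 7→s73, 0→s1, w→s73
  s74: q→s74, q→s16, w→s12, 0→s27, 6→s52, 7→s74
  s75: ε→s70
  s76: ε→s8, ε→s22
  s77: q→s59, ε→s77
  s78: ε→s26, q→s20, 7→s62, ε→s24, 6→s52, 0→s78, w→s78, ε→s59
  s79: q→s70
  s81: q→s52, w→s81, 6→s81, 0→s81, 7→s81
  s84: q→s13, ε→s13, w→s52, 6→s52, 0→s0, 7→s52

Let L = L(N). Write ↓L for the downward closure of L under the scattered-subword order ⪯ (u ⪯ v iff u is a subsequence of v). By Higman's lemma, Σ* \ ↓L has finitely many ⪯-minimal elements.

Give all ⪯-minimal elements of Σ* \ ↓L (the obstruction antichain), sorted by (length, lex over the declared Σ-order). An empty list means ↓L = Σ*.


|Q|=85, |F|=43, |δ|=316 (44 ε).
min D↑ (39 st, q0=0, F={15}): 0:7→1,6→0,q→2,w→3,0→0 1:7→1,6→1,q→4,w→5,0→6 2:7→4,6→2,q→2,w→7,0→2 3:7→5,6→3,q→8,w→3,0→3 4:7→4,6→4,q→4,w→9,0→10 5:7→5,6→5,q→11,w→5,0→12 6:7→6,6→6,q→10,w→12,0→13 7:7→9,6→7,q→14,w→7,0→7 8:7→11,6→15,q→8,w→16,0→8 9:7→9,6→9,q→17,w→9,0→18 10:7→10,6→10,q→10,w→18,0→19 11:7→11,6→15,q→11,w→20,0→21 12:7→12,6→12,q→21,w→12,0→22 13:7→13,6→13,q→19,w→22,0→23 14:7→15,6→15,q→14,w→15,0→14 15:7→15,6→15,q→15,w→15,0→15 16:7→20,6→15,q→14,w→16,0→16 17:7→15,6→15,q→17,w→15,0→24 18:7→18,6→18,q→24,w→18,0→25 19:7→19,6→19,q→19,w→25,0→26 20:7→20,6→15,q→17,w→20,0→27 21:7→21,6→15,q→21,w→27,0→28 22:7→22,6→22,q→28,w→22,0→29 23:7→23,6→23,q→30,w→29,0→23 24:7→15,6→15,q→24,w→15,0→31 25:7→25,6→25,q→31,w→25,0→32 26:7→26,6→26,q→30,w→32,0→26 27:7→27,6→15,q→24,w→27,0→33 28:7→28,6→15,q→28,w→33,0→34 29:7→29,6→29,q→35,w→29,0→29 30:7→30,6→30,q→15,w→30,0→30 31:7→15,6→15,q→31,w→15,0→36 32:7→32,6→32,q→37,w→32,0→32 33:7→33,6→15,q→31,w→33,0→38 34:7→34,6→15,q→35,w→38,0→34 35:7→35,6→15,q→15,w→35,0→35 36:7→15,6→15,q→37,w→15,0→36 37:7→15,6→15,q→15,w→15,0→37 38:7→38,6→15,q→37,w→38,0→38 [Hopcroft].
'wq6': run [72, 60, 44, 6] end={s15,s42,s52,s6,s80,s9} ∉↓L; 3/3 single-dels accept.
'qwq7': |S_i|=[72, 60, 45, 20, 5] end={s42,s47,s52,s6,s80} rej; 4/4 del acc.
'qwqw': |S_i|=[72, 60, 45, 20, 4] end={s42,s52,s6,s80} rej; 4/4 del acc.
'7000qq': N↓-sim [72, 64, 53, 40, 20, 9, 4] end={s42,s52,s6,s80} ∉↓L; 6/6 del acc.
4 obstructions.

min(Σ*\↓L) = [wq6, qwq7, qwqw, 7000qq].


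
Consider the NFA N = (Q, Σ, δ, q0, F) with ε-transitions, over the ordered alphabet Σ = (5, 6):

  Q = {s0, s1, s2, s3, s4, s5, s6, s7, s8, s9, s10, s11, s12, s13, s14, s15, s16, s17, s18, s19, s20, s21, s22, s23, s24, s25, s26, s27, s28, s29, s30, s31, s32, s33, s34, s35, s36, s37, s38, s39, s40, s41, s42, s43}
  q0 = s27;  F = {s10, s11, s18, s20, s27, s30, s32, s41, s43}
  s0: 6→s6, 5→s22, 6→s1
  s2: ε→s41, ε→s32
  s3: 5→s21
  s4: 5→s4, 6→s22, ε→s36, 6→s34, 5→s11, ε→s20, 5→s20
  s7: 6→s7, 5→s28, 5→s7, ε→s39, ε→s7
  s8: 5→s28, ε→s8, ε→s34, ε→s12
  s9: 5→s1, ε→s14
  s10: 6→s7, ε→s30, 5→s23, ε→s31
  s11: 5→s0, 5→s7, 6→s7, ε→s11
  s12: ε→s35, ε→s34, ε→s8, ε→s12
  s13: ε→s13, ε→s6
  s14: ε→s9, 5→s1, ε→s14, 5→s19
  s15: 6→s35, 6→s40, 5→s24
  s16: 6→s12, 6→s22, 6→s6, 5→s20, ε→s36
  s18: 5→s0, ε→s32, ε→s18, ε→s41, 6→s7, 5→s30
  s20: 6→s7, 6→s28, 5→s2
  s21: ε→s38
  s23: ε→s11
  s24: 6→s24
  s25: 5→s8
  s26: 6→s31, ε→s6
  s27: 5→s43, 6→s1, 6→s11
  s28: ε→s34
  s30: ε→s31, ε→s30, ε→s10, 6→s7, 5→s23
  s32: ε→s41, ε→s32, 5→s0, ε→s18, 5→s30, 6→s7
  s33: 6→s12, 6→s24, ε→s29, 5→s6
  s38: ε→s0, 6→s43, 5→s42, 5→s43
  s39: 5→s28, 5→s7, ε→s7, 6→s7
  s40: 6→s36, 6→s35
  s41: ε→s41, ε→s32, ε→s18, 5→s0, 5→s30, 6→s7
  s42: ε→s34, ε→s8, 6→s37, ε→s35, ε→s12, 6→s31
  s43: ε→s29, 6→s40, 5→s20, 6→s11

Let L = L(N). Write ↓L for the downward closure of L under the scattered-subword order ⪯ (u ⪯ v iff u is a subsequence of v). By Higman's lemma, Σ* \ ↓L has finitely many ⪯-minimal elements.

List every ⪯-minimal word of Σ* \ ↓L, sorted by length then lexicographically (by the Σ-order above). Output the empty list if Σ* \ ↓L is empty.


|Q|=44, |F|=9, |δ|=110 (46 ε).
min D↑ (7 st, q0=0, F={4}): 0:5→1,6→2 1:5→3,6→2 2:5→4,6→4 3:5→5,6→4 4:5→4,6→4 5:5→6,6→4 6:5→2,6→4 (ε-aug+det+¬).
'65': run [24, 12, 8] end={s0,s1,s22,s28,s34,s39,s6,s7} — reject; 2/2 del acc.
'66': |S_i|=[24, 12, 8] end={s1,s28,s34,s35,s36,s39,s6,s7} ∉↓L; 2/2 del acc.
'556': |S_i|=[24, 23, 18, 6] end={s1,s28,s34,s39,s6,s7} — reject; 3/3 single-dels accept.
'555555': N↓-sim [24, 23, 18, 17, 13, 10, 8] end={s0,s1,s22,s28,s34,s39,s6,s7} rej; 6/6 deletions ∈↓L.
4 obstructions.

A = [65, 66, 556, 555555].


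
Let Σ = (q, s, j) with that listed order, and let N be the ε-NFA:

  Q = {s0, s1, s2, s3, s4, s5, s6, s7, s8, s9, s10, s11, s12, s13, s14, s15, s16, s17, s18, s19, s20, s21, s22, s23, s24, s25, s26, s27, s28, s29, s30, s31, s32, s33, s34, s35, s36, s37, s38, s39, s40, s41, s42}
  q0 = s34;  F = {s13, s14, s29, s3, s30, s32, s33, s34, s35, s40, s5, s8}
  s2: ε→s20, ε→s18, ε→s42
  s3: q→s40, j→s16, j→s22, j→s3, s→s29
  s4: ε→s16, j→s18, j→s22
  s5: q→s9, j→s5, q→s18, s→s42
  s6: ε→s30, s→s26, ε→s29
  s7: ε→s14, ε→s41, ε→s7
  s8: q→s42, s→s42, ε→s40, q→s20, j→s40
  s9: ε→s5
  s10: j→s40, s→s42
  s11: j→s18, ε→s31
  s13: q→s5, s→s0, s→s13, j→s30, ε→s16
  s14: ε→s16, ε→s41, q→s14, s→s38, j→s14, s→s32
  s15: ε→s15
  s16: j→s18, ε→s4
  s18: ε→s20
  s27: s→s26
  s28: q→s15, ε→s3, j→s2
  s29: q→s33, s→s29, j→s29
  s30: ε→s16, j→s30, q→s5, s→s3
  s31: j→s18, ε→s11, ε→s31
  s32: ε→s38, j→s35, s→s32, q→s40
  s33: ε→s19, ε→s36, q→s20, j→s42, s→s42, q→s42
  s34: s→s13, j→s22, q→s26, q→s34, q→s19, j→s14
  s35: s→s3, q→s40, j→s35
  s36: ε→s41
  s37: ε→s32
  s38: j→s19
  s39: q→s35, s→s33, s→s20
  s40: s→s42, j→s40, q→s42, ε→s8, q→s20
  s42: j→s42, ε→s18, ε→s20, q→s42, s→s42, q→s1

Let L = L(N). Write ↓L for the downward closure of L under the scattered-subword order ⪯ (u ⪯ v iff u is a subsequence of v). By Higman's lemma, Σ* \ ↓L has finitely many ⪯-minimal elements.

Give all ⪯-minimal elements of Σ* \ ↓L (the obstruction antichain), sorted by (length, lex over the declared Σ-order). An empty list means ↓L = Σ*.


|Q|=43, |F|=12, |δ|=96 (30 ε).
min D↑ (12 st, q0=0, F={6}): 0:q→0,s→1,j→2 1:q→3,s→1,j→4 2:q→2,s→5,j→2 3:q→3,s→6,j→3 4:q→3,s→7,j→4 5:q→8,s→5,j→9 6:q→6,s→6,j→6 7:q→8,s→10,j→7 8:q→6,s→6,j→8 9:q→8,s→7,j→9 10:q→11,s→10,j→10 11:q→6,s→6,j→6.
'sqs': |S_i|=[26, 23, 12, 4] end={s1,s18,s20,s42} rej; 3/3 del acc.
'jsqq': run [26, 22, 18, 10, 4] end={s1,s18,s20,s42} ∉↓L; 4/4 deletions ∈↓L.
'sjssqj': N↓-sim [26, 23, 19, 15, 9, 8, 4] end={s1,s18,s20,s42} ∉↓L; 6/6 deletions ∈↓L.
3 words, ⪯-incomp.

A = [sqs, jsqq, sjssqj].


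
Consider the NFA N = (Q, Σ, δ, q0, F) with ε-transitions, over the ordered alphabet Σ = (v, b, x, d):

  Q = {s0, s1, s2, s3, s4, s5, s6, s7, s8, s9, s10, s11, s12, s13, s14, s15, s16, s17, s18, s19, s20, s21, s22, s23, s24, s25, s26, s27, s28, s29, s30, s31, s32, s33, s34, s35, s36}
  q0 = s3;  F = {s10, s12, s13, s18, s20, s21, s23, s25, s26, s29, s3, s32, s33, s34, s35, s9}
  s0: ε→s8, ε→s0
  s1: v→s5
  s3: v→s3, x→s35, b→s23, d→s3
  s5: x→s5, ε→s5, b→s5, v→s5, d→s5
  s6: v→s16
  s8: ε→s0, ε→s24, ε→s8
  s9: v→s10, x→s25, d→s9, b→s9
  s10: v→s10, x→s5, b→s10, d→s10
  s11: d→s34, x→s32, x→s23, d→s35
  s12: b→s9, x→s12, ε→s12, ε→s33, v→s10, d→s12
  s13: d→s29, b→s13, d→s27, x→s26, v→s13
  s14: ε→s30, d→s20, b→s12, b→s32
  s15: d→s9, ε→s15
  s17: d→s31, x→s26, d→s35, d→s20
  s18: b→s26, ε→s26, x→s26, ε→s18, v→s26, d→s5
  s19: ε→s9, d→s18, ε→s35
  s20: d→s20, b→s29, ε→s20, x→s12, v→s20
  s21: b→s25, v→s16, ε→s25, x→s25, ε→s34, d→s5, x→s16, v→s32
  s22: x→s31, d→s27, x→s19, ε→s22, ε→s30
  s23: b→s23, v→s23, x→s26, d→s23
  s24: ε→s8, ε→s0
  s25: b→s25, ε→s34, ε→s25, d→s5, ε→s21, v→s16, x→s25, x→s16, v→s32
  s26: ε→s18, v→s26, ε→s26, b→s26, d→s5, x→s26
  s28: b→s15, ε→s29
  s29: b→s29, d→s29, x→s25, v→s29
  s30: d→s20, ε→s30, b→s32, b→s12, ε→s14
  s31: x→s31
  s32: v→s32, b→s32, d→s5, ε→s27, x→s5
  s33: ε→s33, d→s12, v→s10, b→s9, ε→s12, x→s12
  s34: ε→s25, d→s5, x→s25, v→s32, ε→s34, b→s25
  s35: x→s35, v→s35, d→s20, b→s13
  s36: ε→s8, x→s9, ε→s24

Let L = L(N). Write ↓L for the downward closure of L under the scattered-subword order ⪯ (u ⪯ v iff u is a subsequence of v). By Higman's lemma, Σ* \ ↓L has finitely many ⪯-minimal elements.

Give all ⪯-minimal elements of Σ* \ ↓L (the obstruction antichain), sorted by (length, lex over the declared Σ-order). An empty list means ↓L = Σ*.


Antichain: [bxd, xdxvx].

|Q|=37, |F|=16, |δ|=133 (36 ε).
min D↑ (13 st, q0=0, F={6}): 0:v→0,b→1,x→2,d→0 1:v→1,b→1,x→3,d→1 2:v→2,b→4,x→2,d→5 3:v→3,b→3,x→3,d→6 4:v→4,b→4,x→3,d→7 5:v→5,b→7,x→8,d→5 6:v→6,b→6,x→6,d→6 7:v→7,b→7,x→9,d→7 8:v→10,b→11,x→8,d→8 9:v→12,b→9,x→9,d→6 10:v→10,b→10,x→6,d→10 11:v→10,b→11,x→9,d→11 12:v→12,b→12,x→6,d→6 [Hopcroft].
'bxd': run [19, 14, 9, 1] end={s5} rej; 3/3 deletions ∈↓L.
'xdxvx': run [19, 17, 13, 11, 5, 1] end={s5} rej; 5/5 deletions ∈↓L.
2 words, ⪯-incomp.


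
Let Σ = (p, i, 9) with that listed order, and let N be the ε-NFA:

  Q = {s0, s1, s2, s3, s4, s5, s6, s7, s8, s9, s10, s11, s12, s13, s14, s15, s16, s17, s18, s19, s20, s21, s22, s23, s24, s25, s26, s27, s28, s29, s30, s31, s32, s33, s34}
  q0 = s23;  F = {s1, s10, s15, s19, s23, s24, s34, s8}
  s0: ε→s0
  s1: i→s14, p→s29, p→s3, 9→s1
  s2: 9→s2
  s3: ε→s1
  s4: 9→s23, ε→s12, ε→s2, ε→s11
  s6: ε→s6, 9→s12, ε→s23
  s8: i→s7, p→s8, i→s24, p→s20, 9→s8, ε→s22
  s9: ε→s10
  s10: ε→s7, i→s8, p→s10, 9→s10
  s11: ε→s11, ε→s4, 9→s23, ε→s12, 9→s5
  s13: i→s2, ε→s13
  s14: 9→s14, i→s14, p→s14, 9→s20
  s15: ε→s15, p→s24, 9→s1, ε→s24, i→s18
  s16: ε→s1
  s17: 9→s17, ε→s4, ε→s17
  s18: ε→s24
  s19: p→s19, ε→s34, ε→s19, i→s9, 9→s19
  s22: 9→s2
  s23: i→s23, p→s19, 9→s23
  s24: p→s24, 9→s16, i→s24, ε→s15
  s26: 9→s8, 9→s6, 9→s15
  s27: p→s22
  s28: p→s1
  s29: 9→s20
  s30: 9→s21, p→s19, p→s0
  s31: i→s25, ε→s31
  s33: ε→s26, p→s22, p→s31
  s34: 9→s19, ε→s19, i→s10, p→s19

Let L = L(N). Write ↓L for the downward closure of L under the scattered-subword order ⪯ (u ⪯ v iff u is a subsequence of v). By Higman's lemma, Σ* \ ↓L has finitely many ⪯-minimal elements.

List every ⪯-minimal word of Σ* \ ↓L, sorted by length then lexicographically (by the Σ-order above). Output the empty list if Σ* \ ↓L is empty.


A = [piii9i].

|Q|=35, |F|=8, |δ|=77 (26 ε).
min D↑ (7 st, q0=0, F={6}): 0:p→1,i→0,9→0 1:p→1,i→2,9→1 2:p→2,i→3,9→2 3:p→3,i→4,9→3 4:p→4,i→4,9→5 5:p→5,i→6,9→5 6:p→6,i→6,9→6.
'piii9i': run [18, 17, 15, 13, 10, 6, 2] end={s14,s20} ∉↓L; 6/6 single-dels accept.
1 words, ⪯-incomp.


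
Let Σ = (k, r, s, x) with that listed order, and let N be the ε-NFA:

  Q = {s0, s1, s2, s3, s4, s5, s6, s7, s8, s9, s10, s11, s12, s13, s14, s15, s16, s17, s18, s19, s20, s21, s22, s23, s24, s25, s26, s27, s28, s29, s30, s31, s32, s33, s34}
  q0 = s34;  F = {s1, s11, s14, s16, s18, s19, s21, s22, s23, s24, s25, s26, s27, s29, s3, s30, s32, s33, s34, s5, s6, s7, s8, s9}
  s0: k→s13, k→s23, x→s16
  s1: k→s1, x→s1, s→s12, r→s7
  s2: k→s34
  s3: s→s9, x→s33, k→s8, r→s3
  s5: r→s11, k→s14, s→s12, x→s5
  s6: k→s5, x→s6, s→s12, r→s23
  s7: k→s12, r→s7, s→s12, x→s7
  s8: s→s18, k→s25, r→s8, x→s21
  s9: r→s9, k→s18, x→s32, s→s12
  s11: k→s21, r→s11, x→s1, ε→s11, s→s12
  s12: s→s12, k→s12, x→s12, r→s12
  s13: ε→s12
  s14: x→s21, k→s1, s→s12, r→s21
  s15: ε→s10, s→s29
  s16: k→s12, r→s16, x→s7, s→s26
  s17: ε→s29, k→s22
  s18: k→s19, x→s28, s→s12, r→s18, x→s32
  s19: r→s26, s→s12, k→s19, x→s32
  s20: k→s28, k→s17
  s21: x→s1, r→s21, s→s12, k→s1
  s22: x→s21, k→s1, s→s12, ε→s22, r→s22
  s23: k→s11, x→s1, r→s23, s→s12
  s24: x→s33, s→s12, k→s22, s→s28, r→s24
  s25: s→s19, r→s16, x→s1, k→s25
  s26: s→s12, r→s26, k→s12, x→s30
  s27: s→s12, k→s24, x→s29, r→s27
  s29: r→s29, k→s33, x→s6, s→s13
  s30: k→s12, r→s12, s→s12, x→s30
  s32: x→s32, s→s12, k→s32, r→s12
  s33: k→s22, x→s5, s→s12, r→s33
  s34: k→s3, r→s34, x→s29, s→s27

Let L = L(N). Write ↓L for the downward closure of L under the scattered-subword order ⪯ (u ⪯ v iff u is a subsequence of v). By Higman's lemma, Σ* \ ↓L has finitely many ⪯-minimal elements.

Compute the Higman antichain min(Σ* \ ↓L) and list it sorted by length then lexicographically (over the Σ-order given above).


|Q|=35, |F|=24, |δ|=115 (5 ε).
min D↑ (25 st, q0=0, F={8}): 0:k→1,r→0,s→2,x→3 1:k→4,r→1,s→5,x→6 2:k→7,r→2,s→8,x→3 3:k→6,r→3,s→8,x→9 4:k→10,r→4,s→11,x→12 5:k→11,r→5,s→8,x→13 6:k→14,r→6,s→8,x→15 7:k→14,r→7,s→8,x→6 8:k→8,r→8,s→8,x→8 9:k→15,r→16,s→8,x→9 10:k→10,r→17,s→18,x→19 11:k→18,r→11,s→8,x→13 12:k→19,r→12,s→8,x→19 13:k→13,r→8,s→8,x→13 14:k→19,r→14,s→8,x→12 15:k→20,r→21,s→8,x→15 16:k→21,r→16,s→8,x→19 17:k→8,r→17,s→22,x→23 18:k→18,r→22,s→8,x→13 19:k→19,r→23,s→8,x→19 20:k→19,r→12,s→8,x→12 21:k→12,r→21,s→8,x→19 22:k→8,r→22,s→8,x→24 23:k→8,r→23,s→8,x→23 24:k→8,r→8,s→8,x→24.
'ss': N↓-sim [27, 22, 3] end={s12,s13,s28} rej; 2/2 del acc.
'xs': run [27, 16, 2] end={s12,s13} rej; 2/2 deletions ∈↓L.
'ksxr': N↓-sim [27, 21, 8, 4, 1] end={s12} ∉↓L; 4/4 del acc.
'kkkrk': run [27, 21, 15, 9, 5, 1] end={s12} ∉↓L; 5/5 del acc.
'kkxxrk': N↓-sim [27, 21, 15, 7, 5, 2, 1] end={s12} ∉↓L; 6/6 del acc.
'xxrxrk': run [27, 16, 11, 6, 3, 2, 1] end={s12} rej; 6/6 del acc.
6 words, ⪯-incomp.

Antichain: [ss, xs, ksxr, kkkrk, kkxxrk, xxrxrk].


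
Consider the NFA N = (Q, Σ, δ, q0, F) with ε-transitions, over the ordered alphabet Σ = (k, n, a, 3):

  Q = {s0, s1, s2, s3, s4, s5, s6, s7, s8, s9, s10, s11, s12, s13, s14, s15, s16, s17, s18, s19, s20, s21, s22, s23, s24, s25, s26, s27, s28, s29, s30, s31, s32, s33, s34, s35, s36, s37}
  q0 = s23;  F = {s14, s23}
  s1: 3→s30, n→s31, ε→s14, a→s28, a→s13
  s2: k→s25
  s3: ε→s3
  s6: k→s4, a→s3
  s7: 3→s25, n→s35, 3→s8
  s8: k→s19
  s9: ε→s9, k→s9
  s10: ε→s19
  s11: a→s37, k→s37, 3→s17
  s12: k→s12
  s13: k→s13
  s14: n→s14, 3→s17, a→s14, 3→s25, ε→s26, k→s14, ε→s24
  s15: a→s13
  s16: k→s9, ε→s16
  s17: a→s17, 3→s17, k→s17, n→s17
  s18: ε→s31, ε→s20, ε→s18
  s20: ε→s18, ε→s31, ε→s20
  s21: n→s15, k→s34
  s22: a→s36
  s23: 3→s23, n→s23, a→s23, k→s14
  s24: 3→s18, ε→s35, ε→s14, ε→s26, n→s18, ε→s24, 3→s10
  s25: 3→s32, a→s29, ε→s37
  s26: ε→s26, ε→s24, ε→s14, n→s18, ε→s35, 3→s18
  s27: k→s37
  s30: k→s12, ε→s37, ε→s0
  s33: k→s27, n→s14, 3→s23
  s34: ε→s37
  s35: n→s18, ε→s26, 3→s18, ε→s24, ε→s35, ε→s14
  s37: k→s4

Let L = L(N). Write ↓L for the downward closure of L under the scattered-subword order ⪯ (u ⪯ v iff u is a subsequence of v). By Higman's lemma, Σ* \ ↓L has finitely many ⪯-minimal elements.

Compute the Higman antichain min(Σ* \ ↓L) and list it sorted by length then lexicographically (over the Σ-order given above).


min(Σ*\↓L) = [k3].

|Q|=38, |F|=2, |δ|=79 (29 ε).
min D↑ (3 st, q0=0, F={2}): 0:k→1,n→0,a→0,3→0 1:k→1,n→1,a→1,3→2 2:k→2,n→2,a→2,3→2.
'k3': |S_i|=[16, 15, 11] end={s10,s17,s18,s19,s20,s25,s29,s31,s32,s37,s4} rej; 2/2 single-dels accept.
1 minimals (antichain).


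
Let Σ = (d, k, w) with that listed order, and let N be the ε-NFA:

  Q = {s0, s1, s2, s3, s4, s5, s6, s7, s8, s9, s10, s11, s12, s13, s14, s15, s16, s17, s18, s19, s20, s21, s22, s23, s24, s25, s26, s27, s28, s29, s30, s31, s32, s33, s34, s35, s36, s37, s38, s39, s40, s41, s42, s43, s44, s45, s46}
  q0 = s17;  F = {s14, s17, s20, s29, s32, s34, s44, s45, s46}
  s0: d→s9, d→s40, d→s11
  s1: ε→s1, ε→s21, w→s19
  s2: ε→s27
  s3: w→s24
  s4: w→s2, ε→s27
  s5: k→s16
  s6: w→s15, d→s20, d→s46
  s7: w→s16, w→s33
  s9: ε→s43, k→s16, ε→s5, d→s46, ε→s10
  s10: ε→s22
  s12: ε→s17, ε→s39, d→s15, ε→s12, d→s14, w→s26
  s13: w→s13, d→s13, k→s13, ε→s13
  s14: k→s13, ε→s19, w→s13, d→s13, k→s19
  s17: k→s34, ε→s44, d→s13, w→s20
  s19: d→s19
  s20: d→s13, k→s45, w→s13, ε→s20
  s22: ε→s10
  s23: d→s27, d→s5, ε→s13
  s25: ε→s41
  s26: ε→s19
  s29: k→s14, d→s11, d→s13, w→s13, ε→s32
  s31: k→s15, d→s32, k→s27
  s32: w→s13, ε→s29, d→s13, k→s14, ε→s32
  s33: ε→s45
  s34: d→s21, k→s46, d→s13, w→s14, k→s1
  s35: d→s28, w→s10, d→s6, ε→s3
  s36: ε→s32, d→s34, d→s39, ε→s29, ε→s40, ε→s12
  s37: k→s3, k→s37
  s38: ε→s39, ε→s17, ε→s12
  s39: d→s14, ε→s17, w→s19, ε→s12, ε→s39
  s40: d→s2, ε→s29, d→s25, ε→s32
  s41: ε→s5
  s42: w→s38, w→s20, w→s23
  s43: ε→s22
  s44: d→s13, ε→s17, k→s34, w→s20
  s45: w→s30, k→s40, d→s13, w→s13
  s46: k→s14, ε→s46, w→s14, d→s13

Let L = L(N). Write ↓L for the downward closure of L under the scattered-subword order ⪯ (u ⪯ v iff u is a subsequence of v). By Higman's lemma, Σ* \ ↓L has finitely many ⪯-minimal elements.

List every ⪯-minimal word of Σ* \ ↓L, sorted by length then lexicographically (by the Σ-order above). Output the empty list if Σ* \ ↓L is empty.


Antichain: [d, ww, kwk, kkkk, kkkw].

|Q|=47, |F|=9, |δ|=112 (40 ε).
min D↑ (8 st, q0=0, F={1}): 0:d→1,k→2,w→3 1:d→1,k→1,w→1 2:d→1,k→4,w→5 3:d→1,k→6,w→1 4:d→1,k→5,w→5 5:d→1,k→1,w→1 6:d→1,k→7,w→1 7:d→1,k→5,w→1 (ε-aug+det+¬).
'd': N↓-sim [22, 10] end={s11,s13,s16,s19,s2,s21,s25,s27,s41,s5} rej; 1/1 del acc.
'ww': N↓-sim [22, 16, 2] end={s13,s30} rej; 2/2 single-dels accept.
'kwk': N↓-sim [22, 19, 4, 2] end={s13,s19} — reject; 3/3 deletions ∈↓L.
'kkkk': N↓-sim [22, 19, 16, 4, 2] end={s13,s19} — reject; 4/4 deletions ∈↓L.
'kkkw': N↓-sim [22, 19, 16, 4, 1] end={s13} — reject; 4/4 single-dels accept.
5 obstructions.
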